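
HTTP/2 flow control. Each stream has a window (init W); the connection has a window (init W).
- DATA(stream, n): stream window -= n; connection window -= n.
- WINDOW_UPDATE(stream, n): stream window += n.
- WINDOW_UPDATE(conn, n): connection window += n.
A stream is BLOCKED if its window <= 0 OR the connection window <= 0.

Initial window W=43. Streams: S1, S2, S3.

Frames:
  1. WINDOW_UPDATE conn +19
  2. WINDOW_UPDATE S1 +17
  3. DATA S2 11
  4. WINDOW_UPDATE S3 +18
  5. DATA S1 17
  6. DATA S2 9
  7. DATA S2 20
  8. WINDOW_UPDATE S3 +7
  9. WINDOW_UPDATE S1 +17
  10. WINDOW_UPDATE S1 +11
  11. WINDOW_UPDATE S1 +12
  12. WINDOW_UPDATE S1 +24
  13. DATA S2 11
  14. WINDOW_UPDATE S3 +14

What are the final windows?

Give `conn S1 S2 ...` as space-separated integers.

Op 1: conn=62 S1=43 S2=43 S3=43 blocked=[]
Op 2: conn=62 S1=60 S2=43 S3=43 blocked=[]
Op 3: conn=51 S1=60 S2=32 S3=43 blocked=[]
Op 4: conn=51 S1=60 S2=32 S3=61 blocked=[]
Op 5: conn=34 S1=43 S2=32 S3=61 blocked=[]
Op 6: conn=25 S1=43 S2=23 S3=61 blocked=[]
Op 7: conn=5 S1=43 S2=3 S3=61 blocked=[]
Op 8: conn=5 S1=43 S2=3 S3=68 blocked=[]
Op 9: conn=5 S1=60 S2=3 S3=68 blocked=[]
Op 10: conn=5 S1=71 S2=3 S3=68 blocked=[]
Op 11: conn=5 S1=83 S2=3 S3=68 blocked=[]
Op 12: conn=5 S1=107 S2=3 S3=68 blocked=[]
Op 13: conn=-6 S1=107 S2=-8 S3=68 blocked=[1, 2, 3]
Op 14: conn=-6 S1=107 S2=-8 S3=82 blocked=[1, 2, 3]

Answer: -6 107 -8 82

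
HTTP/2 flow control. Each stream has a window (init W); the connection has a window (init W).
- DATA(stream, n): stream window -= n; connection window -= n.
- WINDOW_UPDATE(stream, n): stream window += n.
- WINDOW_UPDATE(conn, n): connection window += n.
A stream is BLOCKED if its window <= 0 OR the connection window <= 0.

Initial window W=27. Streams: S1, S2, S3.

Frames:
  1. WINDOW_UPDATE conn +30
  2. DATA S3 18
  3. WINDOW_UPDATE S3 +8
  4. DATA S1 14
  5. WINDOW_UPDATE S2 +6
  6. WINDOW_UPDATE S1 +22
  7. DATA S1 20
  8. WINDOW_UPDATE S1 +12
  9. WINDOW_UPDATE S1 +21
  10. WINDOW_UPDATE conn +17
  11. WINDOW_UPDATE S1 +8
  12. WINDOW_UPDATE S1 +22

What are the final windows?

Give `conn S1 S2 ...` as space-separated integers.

Answer: 22 78 33 17

Derivation:
Op 1: conn=57 S1=27 S2=27 S3=27 blocked=[]
Op 2: conn=39 S1=27 S2=27 S3=9 blocked=[]
Op 3: conn=39 S1=27 S2=27 S3=17 blocked=[]
Op 4: conn=25 S1=13 S2=27 S3=17 blocked=[]
Op 5: conn=25 S1=13 S2=33 S3=17 blocked=[]
Op 6: conn=25 S1=35 S2=33 S3=17 blocked=[]
Op 7: conn=5 S1=15 S2=33 S3=17 blocked=[]
Op 8: conn=5 S1=27 S2=33 S3=17 blocked=[]
Op 9: conn=5 S1=48 S2=33 S3=17 blocked=[]
Op 10: conn=22 S1=48 S2=33 S3=17 blocked=[]
Op 11: conn=22 S1=56 S2=33 S3=17 blocked=[]
Op 12: conn=22 S1=78 S2=33 S3=17 blocked=[]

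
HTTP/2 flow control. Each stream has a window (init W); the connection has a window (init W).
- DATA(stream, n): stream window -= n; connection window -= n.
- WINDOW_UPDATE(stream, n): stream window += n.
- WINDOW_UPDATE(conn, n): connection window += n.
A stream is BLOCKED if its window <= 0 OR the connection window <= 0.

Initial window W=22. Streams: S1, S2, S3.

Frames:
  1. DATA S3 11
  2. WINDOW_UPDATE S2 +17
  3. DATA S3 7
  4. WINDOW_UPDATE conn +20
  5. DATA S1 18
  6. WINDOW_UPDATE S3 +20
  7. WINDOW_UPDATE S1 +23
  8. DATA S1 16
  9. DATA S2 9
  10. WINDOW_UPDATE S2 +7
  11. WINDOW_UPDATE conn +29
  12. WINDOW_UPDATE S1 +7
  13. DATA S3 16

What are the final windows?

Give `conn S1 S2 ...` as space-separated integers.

Op 1: conn=11 S1=22 S2=22 S3=11 blocked=[]
Op 2: conn=11 S1=22 S2=39 S3=11 blocked=[]
Op 3: conn=4 S1=22 S2=39 S3=4 blocked=[]
Op 4: conn=24 S1=22 S2=39 S3=4 blocked=[]
Op 5: conn=6 S1=4 S2=39 S3=4 blocked=[]
Op 6: conn=6 S1=4 S2=39 S3=24 blocked=[]
Op 7: conn=6 S1=27 S2=39 S3=24 blocked=[]
Op 8: conn=-10 S1=11 S2=39 S3=24 blocked=[1, 2, 3]
Op 9: conn=-19 S1=11 S2=30 S3=24 blocked=[1, 2, 3]
Op 10: conn=-19 S1=11 S2=37 S3=24 blocked=[1, 2, 3]
Op 11: conn=10 S1=11 S2=37 S3=24 blocked=[]
Op 12: conn=10 S1=18 S2=37 S3=24 blocked=[]
Op 13: conn=-6 S1=18 S2=37 S3=8 blocked=[1, 2, 3]

Answer: -6 18 37 8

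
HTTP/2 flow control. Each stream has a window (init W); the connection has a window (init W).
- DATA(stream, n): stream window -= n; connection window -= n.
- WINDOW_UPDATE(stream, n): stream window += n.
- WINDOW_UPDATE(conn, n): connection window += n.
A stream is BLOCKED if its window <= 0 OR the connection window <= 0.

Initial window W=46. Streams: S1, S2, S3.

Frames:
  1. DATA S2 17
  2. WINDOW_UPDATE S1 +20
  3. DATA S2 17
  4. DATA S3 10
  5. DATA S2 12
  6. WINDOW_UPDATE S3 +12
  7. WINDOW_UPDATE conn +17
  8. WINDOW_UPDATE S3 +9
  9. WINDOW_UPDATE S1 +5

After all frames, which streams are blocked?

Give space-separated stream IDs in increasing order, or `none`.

Op 1: conn=29 S1=46 S2=29 S3=46 blocked=[]
Op 2: conn=29 S1=66 S2=29 S3=46 blocked=[]
Op 3: conn=12 S1=66 S2=12 S3=46 blocked=[]
Op 4: conn=2 S1=66 S2=12 S3=36 blocked=[]
Op 5: conn=-10 S1=66 S2=0 S3=36 blocked=[1, 2, 3]
Op 6: conn=-10 S1=66 S2=0 S3=48 blocked=[1, 2, 3]
Op 7: conn=7 S1=66 S2=0 S3=48 blocked=[2]
Op 8: conn=7 S1=66 S2=0 S3=57 blocked=[2]
Op 9: conn=7 S1=71 S2=0 S3=57 blocked=[2]

Answer: S2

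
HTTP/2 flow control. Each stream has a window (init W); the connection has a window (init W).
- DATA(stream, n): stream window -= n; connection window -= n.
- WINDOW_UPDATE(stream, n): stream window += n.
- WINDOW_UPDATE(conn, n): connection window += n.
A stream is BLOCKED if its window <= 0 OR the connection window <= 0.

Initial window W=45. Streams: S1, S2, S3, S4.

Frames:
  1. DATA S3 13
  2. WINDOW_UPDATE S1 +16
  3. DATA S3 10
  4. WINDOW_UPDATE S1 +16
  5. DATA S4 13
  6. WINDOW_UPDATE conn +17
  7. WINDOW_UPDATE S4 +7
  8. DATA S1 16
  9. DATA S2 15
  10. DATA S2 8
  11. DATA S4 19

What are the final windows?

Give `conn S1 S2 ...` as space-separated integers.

Answer: -32 61 22 22 20

Derivation:
Op 1: conn=32 S1=45 S2=45 S3=32 S4=45 blocked=[]
Op 2: conn=32 S1=61 S2=45 S3=32 S4=45 blocked=[]
Op 3: conn=22 S1=61 S2=45 S3=22 S4=45 blocked=[]
Op 4: conn=22 S1=77 S2=45 S3=22 S4=45 blocked=[]
Op 5: conn=9 S1=77 S2=45 S3=22 S4=32 blocked=[]
Op 6: conn=26 S1=77 S2=45 S3=22 S4=32 blocked=[]
Op 7: conn=26 S1=77 S2=45 S3=22 S4=39 blocked=[]
Op 8: conn=10 S1=61 S2=45 S3=22 S4=39 blocked=[]
Op 9: conn=-5 S1=61 S2=30 S3=22 S4=39 blocked=[1, 2, 3, 4]
Op 10: conn=-13 S1=61 S2=22 S3=22 S4=39 blocked=[1, 2, 3, 4]
Op 11: conn=-32 S1=61 S2=22 S3=22 S4=20 blocked=[1, 2, 3, 4]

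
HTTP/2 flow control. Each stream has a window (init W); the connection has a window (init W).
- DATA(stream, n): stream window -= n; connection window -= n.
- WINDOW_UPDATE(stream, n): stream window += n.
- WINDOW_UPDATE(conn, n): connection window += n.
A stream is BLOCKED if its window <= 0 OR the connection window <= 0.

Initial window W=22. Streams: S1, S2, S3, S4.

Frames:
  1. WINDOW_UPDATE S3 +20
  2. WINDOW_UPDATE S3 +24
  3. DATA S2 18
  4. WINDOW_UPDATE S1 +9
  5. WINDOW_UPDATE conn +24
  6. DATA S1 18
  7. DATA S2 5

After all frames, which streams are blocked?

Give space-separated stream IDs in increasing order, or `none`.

Answer: S2

Derivation:
Op 1: conn=22 S1=22 S2=22 S3=42 S4=22 blocked=[]
Op 2: conn=22 S1=22 S2=22 S3=66 S4=22 blocked=[]
Op 3: conn=4 S1=22 S2=4 S3=66 S4=22 blocked=[]
Op 4: conn=4 S1=31 S2=4 S3=66 S4=22 blocked=[]
Op 5: conn=28 S1=31 S2=4 S3=66 S4=22 blocked=[]
Op 6: conn=10 S1=13 S2=4 S3=66 S4=22 blocked=[]
Op 7: conn=5 S1=13 S2=-1 S3=66 S4=22 blocked=[2]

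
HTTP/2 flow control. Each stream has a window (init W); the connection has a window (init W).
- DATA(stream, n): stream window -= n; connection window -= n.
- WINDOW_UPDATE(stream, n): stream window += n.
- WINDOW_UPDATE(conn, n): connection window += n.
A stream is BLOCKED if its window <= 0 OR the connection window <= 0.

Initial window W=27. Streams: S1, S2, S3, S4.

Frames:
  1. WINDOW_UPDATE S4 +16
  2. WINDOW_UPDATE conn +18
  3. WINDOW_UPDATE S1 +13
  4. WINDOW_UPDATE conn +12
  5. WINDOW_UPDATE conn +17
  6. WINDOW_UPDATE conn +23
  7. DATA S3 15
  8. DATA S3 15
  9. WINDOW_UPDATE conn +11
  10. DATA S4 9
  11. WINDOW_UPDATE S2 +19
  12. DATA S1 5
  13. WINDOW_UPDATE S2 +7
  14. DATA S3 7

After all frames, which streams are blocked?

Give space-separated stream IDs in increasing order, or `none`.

Answer: S3

Derivation:
Op 1: conn=27 S1=27 S2=27 S3=27 S4=43 blocked=[]
Op 2: conn=45 S1=27 S2=27 S3=27 S4=43 blocked=[]
Op 3: conn=45 S1=40 S2=27 S3=27 S4=43 blocked=[]
Op 4: conn=57 S1=40 S2=27 S3=27 S4=43 blocked=[]
Op 5: conn=74 S1=40 S2=27 S3=27 S4=43 blocked=[]
Op 6: conn=97 S1=40 S2=27 S3=27 S4=43 blocked=[]
Op 7: conn=82 S1=40 S2=27 S3=12 S4=43 blocked=[]
Op 8: conn=67 S1=40 S2=27 S3=-3 S4=43 blocked=[3]
Op 9: conn=78 S1=40 S2=27 S3=-3 S4=43 blocked=[3]
Op 10: conn=69 S1=40 S2=27 S3=-3 S4=34 blocked=[3]
Op 11: conn=69 S1=40 S2=46 S3=-3 S4=34 blocked=[3]
Op 12: conn=64 S1=35 S2=46 S3=-3 S4=34 blocked=[3]
Op 13: conn=64 S1=35 S2=53 S3=-3 S4=34 blocked=[3]
Op 14: conn=57 S1=35 S2=53 S3=-10 S4=34 blocked=[3]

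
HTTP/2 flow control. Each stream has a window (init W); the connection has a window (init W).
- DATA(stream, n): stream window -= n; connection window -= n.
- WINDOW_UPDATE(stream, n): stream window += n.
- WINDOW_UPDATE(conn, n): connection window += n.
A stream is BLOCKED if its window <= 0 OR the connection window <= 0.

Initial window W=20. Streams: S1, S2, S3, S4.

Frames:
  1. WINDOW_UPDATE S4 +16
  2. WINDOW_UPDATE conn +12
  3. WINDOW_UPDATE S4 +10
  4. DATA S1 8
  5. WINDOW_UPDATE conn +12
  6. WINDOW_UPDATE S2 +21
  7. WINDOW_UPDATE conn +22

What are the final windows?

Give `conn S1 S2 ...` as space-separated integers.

Op 1: conn=20 S1=20 S2=20 S3=20 S4=36 blocked=[]
Op 2: conn=32 S1=20 S2=20 S3=20 S4=36 blocked=[]
Op 3: conn=32 S1=20 S2=20 S3=20 S4=46 blocked=[]
Op 4: conn=24 S1=12 S2=20 S3=20 S4=46 blocked=[]
Op 5: conn=36 S1=12 S2=20 S3=20 S4=46 blocked=[]
Op 6: conn=36 S1=12 S2=41 S3=20 S4=46 blocked=[]
Op 7: conn=58 S1=12 S2=41 S3=20 S4=46 blocked=[]

Answer: 58 12 41 20 46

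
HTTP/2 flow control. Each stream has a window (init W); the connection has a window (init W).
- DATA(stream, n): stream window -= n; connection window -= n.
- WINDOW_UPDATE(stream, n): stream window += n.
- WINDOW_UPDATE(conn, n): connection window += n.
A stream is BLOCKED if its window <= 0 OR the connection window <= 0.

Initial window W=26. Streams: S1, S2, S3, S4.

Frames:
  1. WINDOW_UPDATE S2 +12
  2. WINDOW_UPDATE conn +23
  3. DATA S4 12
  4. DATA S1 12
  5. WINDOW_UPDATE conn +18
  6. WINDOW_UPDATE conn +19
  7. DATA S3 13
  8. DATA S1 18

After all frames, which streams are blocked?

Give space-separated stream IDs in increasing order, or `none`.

Answer: S1

Derivation:
Op 1: conn=26 S1=26 S2=38 S3=26 S4=26 blocked=[]
Op 2: conn=49 S1=26 S2=38 S3=26 S4=26 blocked=[]
Op 3: conn=37 S1=26 S2=38 S3=26 S4=14 blocked=[]
Op 4: conn=25 S1=14 S2=38 S3=26 S4=14 blocked=[]
Op 5: conn=43 S1=14 S2=38 S3=26 S4=14 blocked=[]
Op 6: conn=62 S1=14 S2=38 S3=26 S4=14 blocked=[]
Op 7: conn=49 S1=14 S2=38 S3=13 S4=14 blocked=[]
Op 8: conn=31 S1=-4 S2=38 S3=13 S4=14 blocked=[1]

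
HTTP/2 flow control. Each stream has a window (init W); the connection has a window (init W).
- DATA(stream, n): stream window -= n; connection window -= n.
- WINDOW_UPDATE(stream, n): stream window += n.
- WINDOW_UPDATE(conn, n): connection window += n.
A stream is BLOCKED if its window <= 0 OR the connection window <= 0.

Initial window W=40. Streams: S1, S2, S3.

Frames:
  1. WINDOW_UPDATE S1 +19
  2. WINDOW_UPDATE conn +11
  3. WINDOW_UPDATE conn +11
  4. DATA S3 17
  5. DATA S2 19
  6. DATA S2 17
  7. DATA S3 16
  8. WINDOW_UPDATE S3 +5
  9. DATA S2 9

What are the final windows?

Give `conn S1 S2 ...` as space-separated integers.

Op 1: conn=40 S1=59 S2=40 S3=40 blocked=[]
Op 2: conn=51 S1=59 S2=40 S3=40 blocked=[]
Op 3: conn=62 S1=59 S2=40 S3=40 blocked=[]
Op 4: conn=45 S1=59 S2=40 S3=23 blocked=[]
Op 5: conn=26 S1=59 S2=21 S3=23 blocked=[]
Op 6: conn=9 S1=59 S2=4 S3=23 blocked=[]
Op 7: conn=-7 S1=59 S2=4 S3=7 blocked=[1, 2, 3]
Op 8: conn=-7 S1=59 S2=4 S3=12 blocked=[1, 2, 3]
Op 9: conn=-16 S1=59 S2=-5 S3=12 blocked=[1, 2, 3]

Answer: -16 59 -5 12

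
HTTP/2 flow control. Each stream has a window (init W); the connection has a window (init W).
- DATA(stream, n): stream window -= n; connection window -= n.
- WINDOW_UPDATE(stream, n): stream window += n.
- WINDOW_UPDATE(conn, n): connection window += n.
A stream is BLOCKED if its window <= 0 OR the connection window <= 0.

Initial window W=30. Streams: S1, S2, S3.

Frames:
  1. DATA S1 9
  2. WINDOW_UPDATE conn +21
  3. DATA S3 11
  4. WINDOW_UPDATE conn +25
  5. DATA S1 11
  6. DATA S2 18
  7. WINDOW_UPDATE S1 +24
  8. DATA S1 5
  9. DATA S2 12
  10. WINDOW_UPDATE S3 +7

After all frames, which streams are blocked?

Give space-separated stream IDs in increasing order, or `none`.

Answer: S2

Derivation:
Op 1: conn=21 S1=21 S2=30 S3=30 blocked=[]
Op 2: conn=42 S1=21 S2=30 S3=30 blocked=[]
Op 3: conn=31 S1=21 S2=30 S3=19 blocked=[]
Op 4: conn=56 S1=21 S2=30 S3=19 blocked=[]
Op 5: conn=45 S1=10 S2=30 S3=19 blocked=[]
Op 6: conn=27 S1=10 S2=12 S3=19 blocked=[]
Op 7: conn=27 S1=34 S2=12 S3=19 blocked=[]
Op 8: conn=22 S1=29 S2=12 S3=19 blocked=[]
Op 9: conn=10 S1=29 S2=0 S3=19 blocked=[2]
Op 10: conn=10 S1=29 S2=0 S3=26 blocked=[2]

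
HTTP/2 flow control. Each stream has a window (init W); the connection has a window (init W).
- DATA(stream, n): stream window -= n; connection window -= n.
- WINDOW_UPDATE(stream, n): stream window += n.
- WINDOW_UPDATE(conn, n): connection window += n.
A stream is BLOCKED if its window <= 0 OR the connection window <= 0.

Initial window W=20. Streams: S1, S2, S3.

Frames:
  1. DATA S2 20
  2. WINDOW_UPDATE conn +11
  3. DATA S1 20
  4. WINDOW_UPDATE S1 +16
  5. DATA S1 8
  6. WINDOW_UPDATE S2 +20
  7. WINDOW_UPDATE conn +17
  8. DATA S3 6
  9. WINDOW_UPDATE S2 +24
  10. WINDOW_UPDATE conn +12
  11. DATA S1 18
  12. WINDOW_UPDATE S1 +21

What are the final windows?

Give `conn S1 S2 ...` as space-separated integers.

Answer: -12 11 44 14

Derivation:
Op 1: conn=0 S1=20 S2=0 S3=20 blocked=[1, 2, 3]
Op 2: conn=11 S1=20 S2=0 S3=20 blocked=[2]
Op 3: conn=-9 S1=0 S2=0 S3=20 blocked=[1, 2, 3]
Op 4: conn=-9 S1=16 S2=0 S3=20 blocked=[1, 2, 3]
Op 5: conn=-17 S1=8 S2=0 S3=20 blocked=[1, 2, 3]
Op 6: conn=-17 S1=8 S2=20 S3=20 blocked=[1, 2, 3]
Op 7: conn=0 S1=8 S2=20 S3=20 blocked=[1, 2, 3]
Op 8: conn=-6 S1=8 S2=20 S3=14 blocked=[1, 2, 3]
Op 9: conn=-6 S1=8 S2=44 S3=14 blocked=[1, 2, 3]
Op 10: conn=6 S1=8 S2=44 S3=14 blocked=[]
Op 11: conn=-12 S1=-10 S2=44 S3=14 blocked=[1, 2, 3]
Op 12: conn=-12 S1=11 S2=44 S3=14 blocked=[1, 2, 3]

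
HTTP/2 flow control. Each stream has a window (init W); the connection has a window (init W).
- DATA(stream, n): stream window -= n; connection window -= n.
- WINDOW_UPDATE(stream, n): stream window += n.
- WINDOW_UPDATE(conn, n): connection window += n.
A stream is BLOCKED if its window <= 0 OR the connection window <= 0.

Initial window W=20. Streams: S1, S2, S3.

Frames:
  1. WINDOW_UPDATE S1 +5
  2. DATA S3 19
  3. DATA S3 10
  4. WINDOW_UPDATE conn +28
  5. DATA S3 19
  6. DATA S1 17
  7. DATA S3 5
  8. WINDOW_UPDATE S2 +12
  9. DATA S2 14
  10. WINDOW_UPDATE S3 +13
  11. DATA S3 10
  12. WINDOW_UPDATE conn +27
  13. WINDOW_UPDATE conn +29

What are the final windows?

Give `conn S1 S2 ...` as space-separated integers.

Op 1: conn=20 S1=25 S2=20 S3=20 blocked=[]
Op 2: conn=1 S1=25 S2=20 S3=1 blocked=[]
Op 3: conn=-9 S1=25 S2=20 S3=-9 blocked=[1, 2, 3]
Op 4: conn=19 S1=25 S2=20 S3=-9 blocked=[3]
Op 5: conn=0 S1=25 S2=20 S3=-28 blocked=[1, 2, 3]
Op 6: conn=-17 S1=8 S2=20 S3=-28 blocked=[1, 2, 3]
Op 7: conn=-22 S1=8 S2=20 S3=-33 blocked=[1, 2, 3]
Op 8: conn=-22 S1=8 S2=32 S3=-33 blocked=[1, 2, 3]
Op 9: conn=-36 S1=8 S2=18 S3=-33 blocked=[1, 2, 3]
Op 10: conn=-36 S1=8 S2=18 S3=-20 blocked=[1, 2, 3]
Op 11: conn=-46 S1=8 S2=18 S3=-30 blocked=[1, 2, 3]
Op 12: conn=-19 S1=8 S2=18 S3=-30 blocked=[1, 2, 3]
Op 13: conn=10 S1=8 S2=18 S3=-30 blocked=[3]

Answer: 10 8 18 -30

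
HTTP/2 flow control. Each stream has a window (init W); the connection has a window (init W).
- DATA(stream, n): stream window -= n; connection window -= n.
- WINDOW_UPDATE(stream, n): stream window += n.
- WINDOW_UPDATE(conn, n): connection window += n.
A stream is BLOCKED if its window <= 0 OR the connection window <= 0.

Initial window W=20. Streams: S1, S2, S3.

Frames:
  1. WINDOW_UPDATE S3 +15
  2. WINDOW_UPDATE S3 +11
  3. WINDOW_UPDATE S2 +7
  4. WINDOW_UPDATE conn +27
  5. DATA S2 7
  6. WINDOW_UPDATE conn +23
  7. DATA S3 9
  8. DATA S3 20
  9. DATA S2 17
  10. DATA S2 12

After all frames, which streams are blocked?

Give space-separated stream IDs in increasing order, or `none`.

Answer: S2

Derivation:
Op 1: conn=20 S1=20 S2=20 S3=35 blocked=[]
Op 2: conn=20 S1=20 S2=20 S3=46 blocked=[]
Op 3: conn=20 S1=20 S2=27 S3=46 blocked=[]
Op 4: conn=47 S1=20 S2=27 S3=46 blocked=[]
Op 5: conn=40 S1=20 S2=20 S3=46 blocked=[]
Op 6: conn=63 S1=20 S2=20 S3=46 blocked=[]
Op 7: conn=54 S1=20 S2=20 S3=37 blocked=[]
Op 8: conn=34 S1=20 S2=20 S3=17 blocked=[]
Op 9: conn=17 S1=20 S2=3 S3=17 blocked=[]
Op 10: conn=5 S1=20 S2=-9 S3=17 blocked=[2]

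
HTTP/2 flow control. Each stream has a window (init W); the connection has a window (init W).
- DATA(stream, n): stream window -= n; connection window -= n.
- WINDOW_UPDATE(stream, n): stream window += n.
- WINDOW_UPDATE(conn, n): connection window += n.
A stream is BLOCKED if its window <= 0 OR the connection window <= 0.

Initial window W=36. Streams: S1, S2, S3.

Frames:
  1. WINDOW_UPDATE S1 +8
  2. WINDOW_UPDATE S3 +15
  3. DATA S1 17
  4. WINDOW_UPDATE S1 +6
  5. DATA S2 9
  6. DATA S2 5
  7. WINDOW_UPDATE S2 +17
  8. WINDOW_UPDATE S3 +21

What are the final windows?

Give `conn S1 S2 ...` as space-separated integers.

Op 1: conn=36 S1=44 S2=36 S3=36 blocked=[]
Op 2: conn=36 S1=44 S2=36 S3=51 blocked=[]
Op 3: conn=19 S1=27 S2=36 S3=51 blocked=[]
Op 4: conn=19 S1=33 S2=36 S3=51 blocked=[]
Op 5: conn=10 S1=33 S2=27 S3=51 blocked=[]
Op 6: conn=5 S1=33 S2=22 S3=51 blocked=[]
Op 7: conn=5 S1=33 S2=39 S3=51 blocked=[]
Op 8: conn=5 S1=33 S2=39 S3=72 blocked=[]

Answer: 5 33 39 72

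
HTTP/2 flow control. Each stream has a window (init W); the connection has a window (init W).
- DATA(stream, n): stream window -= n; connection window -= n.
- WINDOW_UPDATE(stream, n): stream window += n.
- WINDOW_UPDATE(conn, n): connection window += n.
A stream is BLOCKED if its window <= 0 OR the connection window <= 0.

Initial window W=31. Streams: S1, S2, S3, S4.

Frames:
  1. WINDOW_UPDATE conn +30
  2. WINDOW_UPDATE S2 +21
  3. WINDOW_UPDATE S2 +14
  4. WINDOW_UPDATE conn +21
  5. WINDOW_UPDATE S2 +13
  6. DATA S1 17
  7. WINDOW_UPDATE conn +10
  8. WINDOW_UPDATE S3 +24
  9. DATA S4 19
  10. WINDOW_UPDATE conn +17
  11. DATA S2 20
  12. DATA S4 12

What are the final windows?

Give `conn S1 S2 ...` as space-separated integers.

Op 1: conn=61 S1=31 S2=31 S3=31 S4=31 blocked=[]
Op 2: conn=61 S1=31 S2=52 S3=31 S4=31 blocked=[]
Op 3: conn=61 S1=31 S2=66 S3=31 S4=31 blocked=[]
Op 4: conn=82 S1=31 S2=66 S3=31 S4=31 blocked=[]
Op 5: conn=82 S1=31 S2=79 S3=31 S4=31 blocked=[]
Op 6: conn=65 S1=14 S2=79 S3=31 S4=31 blocked=[]
Op 7: conn=75 S1=14 S2=79 S3=31 S4=31 blocked=[]
Op 8: conn=75 S1=14 S2=79 S3=55 S4=31 blocked=[]
Op 9: conn=56 S1=14 S2=79 S3=55 S4=12 blocked=[]
Op 10: conn=73 S1=14 S2=79 S3=55 S4=12 blocked=[]
Op 11: conn=53 S1=14 S2=59 S3=55 S4=12 blocked=[]
Op 12: conn=41 S1=14 S2=59 S3=55 S4=0 blocked=[4]

Answer: 41 14 59 55 0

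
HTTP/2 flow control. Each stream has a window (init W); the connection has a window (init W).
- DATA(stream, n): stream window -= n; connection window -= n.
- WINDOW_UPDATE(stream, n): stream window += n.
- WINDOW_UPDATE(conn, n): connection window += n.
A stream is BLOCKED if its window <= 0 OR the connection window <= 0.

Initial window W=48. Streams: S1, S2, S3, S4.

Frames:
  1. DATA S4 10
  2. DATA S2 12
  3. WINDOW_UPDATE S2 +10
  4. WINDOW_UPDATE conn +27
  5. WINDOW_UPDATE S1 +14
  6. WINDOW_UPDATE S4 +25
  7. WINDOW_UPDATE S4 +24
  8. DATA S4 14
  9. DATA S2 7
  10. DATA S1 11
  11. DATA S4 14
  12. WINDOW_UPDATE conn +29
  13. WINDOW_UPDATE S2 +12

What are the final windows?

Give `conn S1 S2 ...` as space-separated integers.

Answer: 36 51 51 48 59

Derivation:
Op 1: conn=38 S1=48 S2=48 S3=48 S4=38 blocked=[]
Op 2: conn=26 S1=48 S2=36 S3=48 S4=38 blocked=[]
Op 3: conn=26 S1=48 S2=46 S3=48 S4=38 blocked=[]
Op 4: conn=53 S1=48 S2=46 S3=48 S4=38 blocked=[]
Op 5: conn=53 S1=62 S2=46 S3=48 S4=38 blocked=[]
Op 6: conn=53 S1=62 S2=46 S3=48 S4=63 blocked=[]
Op 7: conn=53 S1=62 S2=46 S3=48 S4=87 blocked=[]
Op 8: conn=39 S1=62 S2=46 S3=48 S4=73 blocked=[]
Op 9: conn=32 S1=62 S2=39 S3=48 S4=73 blocked=[]
Op 10: conn=21 S1=51 S2=39 S3=48 S4=73 blocked=[]
Op 11: conn=7 S1=51 S2=39 S3=48 S4=59 blocked=[]
Op 12: conn=36 S1=51 S2=39 S3=48 S4=59 blocked=[]
Op 13: conn=36 S1=51 S2=51 S3=48 S4=59 blocked=[]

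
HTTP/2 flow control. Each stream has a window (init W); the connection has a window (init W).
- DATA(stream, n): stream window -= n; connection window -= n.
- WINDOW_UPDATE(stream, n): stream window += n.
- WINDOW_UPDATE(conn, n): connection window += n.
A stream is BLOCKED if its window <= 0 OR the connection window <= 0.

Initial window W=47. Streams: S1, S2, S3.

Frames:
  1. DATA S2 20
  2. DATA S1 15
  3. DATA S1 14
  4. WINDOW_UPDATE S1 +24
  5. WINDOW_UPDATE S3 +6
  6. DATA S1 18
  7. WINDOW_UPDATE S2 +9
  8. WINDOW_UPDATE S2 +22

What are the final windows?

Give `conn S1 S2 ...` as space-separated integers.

Op 1: conn=27 S1=47 S2=27 S3=47 blocked=[]
Op 2: conn=12 S1=32 S2=27 S3=47 blocked=[]
Op 3: conn=-2 S1=18 S2=27 S3=47 blocked=[1, 2, 3]
Op 4: conn=-2 S1=42 S2=27 S3=47 blocked=[1, 2, 3]
Op 5: conn=-2 S1=42 S2=27 S3=53 blocked=[1, 2, 3]
Op 6: conn=-20 S1=24 S2=27 S3=53 blocked=[1, 2, 3]
Op 7: conn=-20 S1=24 S2=36 S3=53 blocked=[1, 2, 3]
Op 8: conn=-20 S1=24 S2=58 S3=53 blocked=[1, 2, 3]

Answer: -20 24 58 53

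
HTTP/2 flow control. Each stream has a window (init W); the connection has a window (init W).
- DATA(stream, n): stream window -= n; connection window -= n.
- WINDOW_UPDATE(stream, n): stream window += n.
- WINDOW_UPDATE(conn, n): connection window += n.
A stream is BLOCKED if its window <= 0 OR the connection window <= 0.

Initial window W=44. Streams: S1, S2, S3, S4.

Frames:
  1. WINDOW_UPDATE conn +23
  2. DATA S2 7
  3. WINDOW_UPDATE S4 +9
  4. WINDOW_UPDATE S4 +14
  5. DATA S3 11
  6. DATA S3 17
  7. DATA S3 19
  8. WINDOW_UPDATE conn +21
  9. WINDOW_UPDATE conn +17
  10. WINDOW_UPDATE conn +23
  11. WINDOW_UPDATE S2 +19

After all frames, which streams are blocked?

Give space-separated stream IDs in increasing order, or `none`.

Answer: S3

Derivation:
Op 1: conn=67 S1=44 S2=44 S3=44 S4=44 blocked=[]
Op 2: conn=60 S1=44 S2=37 S3=44 S4=44 blocked=[]
Op 3: conn=60 S1=44 S2=37 S3=44 S4=53 blocked=[]
Op 4: conn=60 S1=44 S2=37 S3=44 S4=67 blocked=[]
Op 5: conn=49 S1=44 S2=37 S3=33 S4=67 blocked=[]
Op 6: conn=32 S1=44 S2=37 S3=16 S4=67 blocked=[]
Op 7: conn=13 S1=44 S2=37 S3=-3 S4=67 blocked=[3]
Op 8: conn=34 S1=44 S2=37 S3=-3 S4=67 blocked=[3]
Op 9: conn=51 S1=44 S2=37 S3=-3 S4=67 blocked=[3]
Op 10: conn=74 S1=44 S2=37 S3=-3 S4=67 blocked=[3]
Op 11: conn=74 S1=44 S2=56 S3=-3 S4=67 blocked=[3]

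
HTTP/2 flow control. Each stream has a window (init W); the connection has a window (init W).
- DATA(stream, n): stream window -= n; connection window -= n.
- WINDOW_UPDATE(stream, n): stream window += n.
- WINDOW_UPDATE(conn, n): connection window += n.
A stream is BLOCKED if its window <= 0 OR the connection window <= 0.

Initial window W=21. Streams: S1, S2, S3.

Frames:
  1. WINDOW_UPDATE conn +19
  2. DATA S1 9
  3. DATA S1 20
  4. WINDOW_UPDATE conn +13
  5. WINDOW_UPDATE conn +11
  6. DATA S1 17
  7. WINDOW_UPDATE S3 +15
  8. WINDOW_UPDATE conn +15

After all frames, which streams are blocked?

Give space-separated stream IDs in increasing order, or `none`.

Op 1: conn=40 S1=21 S2=21 S3=21 blocked=[]
Op 2: conn=31 S1=12 S2=21 S3=21 blocked=[]
Op 3: conn=11 S1=-8 S2=21 S3=21 blocked=[1]
Op 4: conn=24 S1=-8 S2=21 S3=21 blocked=[1]
Op 5: conn=35 S1=-8 S2=21 S3=21 blocked=[1]
Op 6: conn=18 S1=-25 S2=21 S3=21 blocked=[1]
Op 7: conn=18 S1=-25 S2=21 S3=36 blocked=[1]
Op 8: conn=33 S1=-25 S2=21 S3=36 blocked=[1]

Answer: S1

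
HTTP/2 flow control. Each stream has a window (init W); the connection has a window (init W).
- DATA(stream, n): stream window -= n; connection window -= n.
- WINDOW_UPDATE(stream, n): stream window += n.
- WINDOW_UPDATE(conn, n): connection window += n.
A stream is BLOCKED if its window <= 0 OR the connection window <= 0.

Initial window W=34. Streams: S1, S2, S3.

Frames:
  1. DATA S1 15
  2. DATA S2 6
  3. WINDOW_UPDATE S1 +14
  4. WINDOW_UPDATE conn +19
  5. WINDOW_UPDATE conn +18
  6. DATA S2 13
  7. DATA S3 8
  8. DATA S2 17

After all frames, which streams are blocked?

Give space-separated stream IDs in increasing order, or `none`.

Op 1: conn=19 S1=19 S2=34 S3=34 blocked=[]
Op 2: conn=13 S1=19 S2=28 S3=34 blocked=[]
Op 3: conn=13 S1=33 S2=28 S3=34 blocked=[]
Op 4: conn=32 S1=33 S2=28 S3=34 blocked=[]
Op 5: conn=50 S1=33 S2=28 S3=34 blocked=[]
Op 6: conn=37 S1=33 S2=15 S3=34 blocked=[]
Op 7: conn=29 S1=33 S2=15 S3=26 blocked=[]
Op 8: conn=12 S1=33 S2=-2 S3=26 blocked=[2]

Answer: S2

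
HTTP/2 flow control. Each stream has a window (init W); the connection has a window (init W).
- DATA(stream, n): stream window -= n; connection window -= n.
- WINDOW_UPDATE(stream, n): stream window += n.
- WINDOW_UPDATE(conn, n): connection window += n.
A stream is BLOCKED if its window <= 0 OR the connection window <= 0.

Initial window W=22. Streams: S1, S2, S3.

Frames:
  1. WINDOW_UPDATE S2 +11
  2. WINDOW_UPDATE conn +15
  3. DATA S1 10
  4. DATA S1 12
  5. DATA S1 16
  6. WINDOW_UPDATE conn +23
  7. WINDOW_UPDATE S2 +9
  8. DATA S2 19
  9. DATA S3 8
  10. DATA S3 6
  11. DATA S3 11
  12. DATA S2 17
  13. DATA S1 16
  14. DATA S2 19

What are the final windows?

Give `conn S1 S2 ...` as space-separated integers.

Op 1: conn=22 S1=22 S2=33 S3=22 blocked=[]
Op 2: conn=37 S1=22 S2=33 S3=22 blocked=[]
Op 3: conn=27 S1=12 S2=33 S3=22 blocked=[]
Op 4: conn=15 S1=0 S2=33 S3=22 blocked=[1]
Op 5: conn=-1 S1=-16 S2=33 S3=22 blocked=[1, 2, 3]
Op 6: conn=22 S1=-16 S2=33 S3=22 blocked=[1]
Op 7: conn=22 S1=-16 S2=42 S3=22 blocked=[1]
Op 8: conn=3 S1=-16 S2=23 S3=22 blocked=[1]
Op 9: conn=-5 S1=-16 S2=23 S3=14 blocked=[1, 2, 3]
Op 10: conn=-11 S1=-16 S2=23 S3=8 blocked=[1, 2, 3]
Op 11: conn=-22 S1=-16 S2=23 S3=-3 blocked=[1, 2, 3]
Op 12: conn=-39 S1=-16 S2=6 S3=-3 blocked=[1, 2, 3]
Op 13: conn=-55 S1=-32 S2=6 S3=-3 blocked=[1, 2, 3]
Op 14: conn=-74 S1=-32 S2=-13 S3=-3 blocked=[1, 2, 3]

Answer: -74 -32 -13 -3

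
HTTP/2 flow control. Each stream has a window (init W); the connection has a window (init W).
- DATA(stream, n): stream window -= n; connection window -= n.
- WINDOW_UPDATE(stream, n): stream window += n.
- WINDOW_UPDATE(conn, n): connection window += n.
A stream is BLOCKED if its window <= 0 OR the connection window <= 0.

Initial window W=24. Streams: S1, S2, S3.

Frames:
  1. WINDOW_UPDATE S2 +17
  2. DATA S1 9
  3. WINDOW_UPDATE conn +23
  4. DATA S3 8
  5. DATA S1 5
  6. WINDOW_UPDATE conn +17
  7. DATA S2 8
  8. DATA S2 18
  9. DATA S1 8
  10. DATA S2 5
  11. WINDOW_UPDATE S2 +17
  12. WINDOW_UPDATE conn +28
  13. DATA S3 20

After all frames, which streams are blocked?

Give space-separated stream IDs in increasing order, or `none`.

Answer: S3

Derivation:
Op 1: conn=24 S1=24 S2=41 S3=24 blocked=[]
Op 2: conn=15 S1=15 S2=41 S3=24 blocked=[]
Op 3: conn=38 S1=15 S2=41 S3=24 blocked=[]
Op 4: conn=30 S1=15 S2=41 S3=16 blocked=[]
Op 5: conn=25 S1=10 S2=41 S3=16 blocked=[]
Op 6: conn=42 S1=10 S2=41 S3=16 blocked=[]
Op 7: conn=34 S1=10 S2=33 S3=16 blocked=[]
Op 8: conn=16 S1=10 S2=15 S3=16 blocked=[]
Op 9: conn=8 S1=2 S2=15 S3=16 blocked=[]
Op 10: conn=3 S1=2 S2=10 S3=16 blocked=[]
Op 11: conn=3 S1=2 S2=27 S3=16 blocked=[]
Op 12: conn=31 S1=2 S2=27 S3=16 blocked=[]
Op 13: conn=11 S1=2 S2=27 S3=-4 blocked=[3]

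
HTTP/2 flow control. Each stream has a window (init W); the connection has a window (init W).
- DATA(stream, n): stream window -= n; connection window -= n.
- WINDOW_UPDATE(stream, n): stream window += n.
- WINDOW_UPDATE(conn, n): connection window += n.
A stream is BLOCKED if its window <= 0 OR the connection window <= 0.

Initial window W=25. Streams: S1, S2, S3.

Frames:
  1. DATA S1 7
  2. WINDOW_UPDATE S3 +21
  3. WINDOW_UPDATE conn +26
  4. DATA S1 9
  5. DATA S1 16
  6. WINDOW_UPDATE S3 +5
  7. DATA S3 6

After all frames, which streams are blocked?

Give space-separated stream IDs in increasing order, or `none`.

Op 1: conn=18 S1=18 S2=25 S3=25 blocked=[]
Op 2: conn=18 S1=18 S2=25 S3=46 blocked=[]
Op 3: conn=44 S1=18 S2=25 S3=46 blocked=[]
Op 4: conn=35 S1=9 S2=25 S3=46 blocked=[]
Op 5: conn=19 S1=-7 S2=25 S3=46 blocked=[1]
Op 6: conn=19 S1=-7 S2=25 S3=51 blocked=[1]
Op 7: conn=13 S1=-7 S2=25 S3=45 blocked=[1]

Answer: S1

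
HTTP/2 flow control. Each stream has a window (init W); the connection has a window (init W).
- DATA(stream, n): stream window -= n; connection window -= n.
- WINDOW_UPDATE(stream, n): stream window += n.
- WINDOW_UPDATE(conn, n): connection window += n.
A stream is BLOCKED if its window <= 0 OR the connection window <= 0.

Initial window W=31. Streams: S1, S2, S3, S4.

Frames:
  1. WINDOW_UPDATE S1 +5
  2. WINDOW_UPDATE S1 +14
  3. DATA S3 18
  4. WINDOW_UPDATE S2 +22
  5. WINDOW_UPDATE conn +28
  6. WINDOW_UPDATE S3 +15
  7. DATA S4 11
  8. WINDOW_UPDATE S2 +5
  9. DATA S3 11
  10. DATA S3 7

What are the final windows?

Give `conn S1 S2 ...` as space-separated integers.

Op 1: conn=31 S1=36 S2=31 S3=31 S4=31 blocked=[]
Op 2: conn=31 S1=50 S2=31 S3=31 S4=31 blocked=[]
Op 3: conn=13 S1=50 S2=31 S3=13 S4=31 blocked=[]
Op 4: conn=13 S1=50 S2=53 S3=13 S4=31 blocked=[]
Op 5: conn=41 S1=50 S2=53 S3=13 S4=31 blocked=[]
Op 6: conn=41 S1=50 S2=53 S3=28 S4=31 blocked=[]
Op 7: conn=30 S1=50 S2=53 S3=28 S4=20 blocked=[]
Op 8: conn=30 S1=50 S2=58 S3=28 S4=20 blocked=[]
Op 9: conn=19 S1=50 S2=58 S3=17 S4=20 blocked=[]
Op 10: conn=12 S1=50 S2=58 S3=10 S4=20 blocked=[]

Answer: 12 50 58 10 20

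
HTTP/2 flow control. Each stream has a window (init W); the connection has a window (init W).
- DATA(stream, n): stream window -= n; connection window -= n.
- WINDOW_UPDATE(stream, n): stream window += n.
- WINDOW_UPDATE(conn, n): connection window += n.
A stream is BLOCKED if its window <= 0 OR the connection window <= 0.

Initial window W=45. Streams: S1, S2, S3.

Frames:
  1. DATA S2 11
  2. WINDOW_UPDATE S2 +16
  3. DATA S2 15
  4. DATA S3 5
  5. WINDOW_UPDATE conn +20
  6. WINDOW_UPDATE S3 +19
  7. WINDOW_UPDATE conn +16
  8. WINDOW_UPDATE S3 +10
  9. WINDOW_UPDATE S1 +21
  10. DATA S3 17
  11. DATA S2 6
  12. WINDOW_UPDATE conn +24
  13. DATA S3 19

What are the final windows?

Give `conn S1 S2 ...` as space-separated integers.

Op 1: conn=34 S1=45 S2=34 S3=45 blocked=[]
Op 2: conn=34 S1=45 S2=50 S3=45 blocked=[]
Op 3: conn=19 S1=45 S2=35 S3=45 blocked=[]
Op 4: conn=14 S1=45 S2=35 S3=40 blocked=[]
Op 5: conn=34 S1=45 S2=35 S3=40 blocked=[]
Op 6: conn=34 S1=45 S2=35 S3=59 blocked=[]
Op 7: conn=50 S1=45 S2=35 S3=59 blocked=[]
Op 8: conn=50 S1=45 S2=35 S3=69 blocked=[]
Op 9: conn=50 S1=66 S2=35 S3=69 blocked=[]
Op 10: conn=33 S1=66 S2=35 S3=52 blocked=[]
Op 11: conn=27 S1=66 S2=29 S3=52 blocked=[]
Op 12: conn=51 S1=66 S2=29 S3=52 blocked=[]
Op 13: conn=32 S1=66 S2=29 S3=33 blocked=[]

Answer: 32 66 29 33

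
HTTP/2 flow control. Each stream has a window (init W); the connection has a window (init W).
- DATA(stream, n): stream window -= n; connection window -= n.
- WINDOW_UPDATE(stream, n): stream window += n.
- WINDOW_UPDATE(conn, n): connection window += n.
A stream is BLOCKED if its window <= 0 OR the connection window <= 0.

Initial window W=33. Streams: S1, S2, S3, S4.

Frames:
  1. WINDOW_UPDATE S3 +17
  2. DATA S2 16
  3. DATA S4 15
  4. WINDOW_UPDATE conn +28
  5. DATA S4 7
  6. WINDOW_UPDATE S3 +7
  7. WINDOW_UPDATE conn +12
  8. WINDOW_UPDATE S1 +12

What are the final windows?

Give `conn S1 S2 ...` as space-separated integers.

Answer: 35 45 17 57 11

Derivation:
Op 1: conn=33 S1=33 S2=33 S3=50 S4=33 blocked=[]
Op 2: conn=17 S1=33 S2=17 S3=50 S4=33 blocked=[]
Op 3: conn=2 S1=33 S2=17 S3=50 S4=18 blocked=[]
Op 4: conn=30 S1=33 S2=17 S3=50 S4=18 blocked=[]
Op 5: conn=23 S1=33 S2=17 S3=50 S4=11 blocked=[]
Op 6: conn=23 S1=33 S2=17 S3=57 S4=11 blocked=[]
Op 7: conn=35 S1=33 S2=17 S3=57 S4=11 blocked=[]
Op 8: conn=35 S1=45 S2=17 S3=57 S4=11 blocked=[]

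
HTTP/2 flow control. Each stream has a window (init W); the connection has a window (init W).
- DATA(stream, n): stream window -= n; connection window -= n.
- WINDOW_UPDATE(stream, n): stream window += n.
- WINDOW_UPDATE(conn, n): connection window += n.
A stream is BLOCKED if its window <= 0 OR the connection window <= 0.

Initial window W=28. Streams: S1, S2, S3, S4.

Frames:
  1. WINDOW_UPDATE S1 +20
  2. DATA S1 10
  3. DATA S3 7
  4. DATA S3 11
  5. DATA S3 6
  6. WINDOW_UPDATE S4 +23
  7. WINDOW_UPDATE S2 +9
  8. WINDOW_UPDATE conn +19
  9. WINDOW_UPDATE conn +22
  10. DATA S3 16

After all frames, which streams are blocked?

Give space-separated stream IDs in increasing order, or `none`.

Answer: S3

Derivation:
Op 1: conn=28 S1=48 S2=28 S3=28 S4=28 blocked=[]
Op 2: conn=18 S1=38 S2=28 S3=28 S4=28 blocked=[]
Op 3: conn=11 S1=38 S2=28 S3=21 S4=28 blocked=[]
Op 4: conn=0 S1=38 S2=28 S3=10 S4=28 blocked=[1, 2, 3, 4]
Op 5: conn=-6 S1=38 S2=28 S3=4 S4=28 blocked=[1, 2, 3, 4]
Op 6: conn=-6 S1=38 S2=28 S3=4 S4=51 blocked=[1, 2, 3, 4]
Op 7: conn=-6 S1=38 S2=37 S3=4 S4=51 blocked=[1, 2, 3, 4]
Op 8: conn=13 S1=38 S2=37 S3=4 S4=51 blocked=[]
Op 9: conn=35 S1=38 S2=37 S3=4 S4=51 blocked=[]
Op 10: conn=19 S1=38 S2=37 S3=-12 S4=51 blocked=[3]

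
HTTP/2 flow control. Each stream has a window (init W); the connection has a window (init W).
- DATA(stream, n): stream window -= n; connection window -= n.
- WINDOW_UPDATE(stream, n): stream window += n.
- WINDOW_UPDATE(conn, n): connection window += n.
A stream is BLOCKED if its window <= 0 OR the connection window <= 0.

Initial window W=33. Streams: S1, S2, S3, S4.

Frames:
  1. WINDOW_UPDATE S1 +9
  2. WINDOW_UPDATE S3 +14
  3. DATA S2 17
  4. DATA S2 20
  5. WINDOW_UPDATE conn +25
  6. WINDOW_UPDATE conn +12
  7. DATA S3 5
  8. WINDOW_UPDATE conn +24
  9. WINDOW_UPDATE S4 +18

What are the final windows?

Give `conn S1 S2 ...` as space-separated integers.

Op 1: conn=33 S1=42 S2=33 S3=33 S4=33 blocked=[]
Op 2: conn=33 S1=42 S2=33 S3=47 S4=33 blocked=[]
Op 3: conn=16 S1=42 S2=16 S3=47 S4=33 blocked=[]
Op 4: conn=-4 S1=42 S2=-4 S3=47 S4=33 blocked=[1, 2, 3, 4]
Op 5: conn=21 S1=42 S2=-4 S3=47 S4=33 blocked=[2]
Op 6: conn=33 S1=42 S2=-4 S3=47 S4=33 blocked=[2]
Op 7: conn=28 S1=42 S2=-4 S3=42 S4=33 blocked=[2]
Op 8: conn=52 S1=42 S2=-4 S3=42 S4=33 blocked=[2]
Op 9: conn=52 S1=42 S2=-4 S3=42 S4=51 blocked=[2]

Answer: 52 42 -4 42 51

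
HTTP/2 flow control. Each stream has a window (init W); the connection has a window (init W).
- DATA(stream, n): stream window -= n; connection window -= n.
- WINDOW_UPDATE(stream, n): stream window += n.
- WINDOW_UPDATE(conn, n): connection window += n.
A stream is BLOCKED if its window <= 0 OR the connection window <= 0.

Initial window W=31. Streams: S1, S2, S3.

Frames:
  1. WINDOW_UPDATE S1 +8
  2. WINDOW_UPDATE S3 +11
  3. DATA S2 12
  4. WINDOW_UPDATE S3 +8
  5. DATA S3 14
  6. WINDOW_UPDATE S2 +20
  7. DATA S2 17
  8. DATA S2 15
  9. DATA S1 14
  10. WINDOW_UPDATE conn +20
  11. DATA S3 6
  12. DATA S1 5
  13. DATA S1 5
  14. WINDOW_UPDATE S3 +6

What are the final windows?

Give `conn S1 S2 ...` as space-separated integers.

Answer: -37 15 7 36

Derivation:
Op 1: conn=31 S1=39 S2=31 S3=31 blocked=[]
Op 2: conn=31 S1=39 S2=31 S3=42 blocked=[]
Op 3: conn=19 S1=39 S2=19 S3=42 blocked=[]
Op 4: conn=19 S1=39 S2=19 S3=50 blocked=[]
Op 5: conn=5 S1=39 S2=19 S3=36 blocked=[]
Op 6: conn=5 S1=39 S2=39 S3=36 blocked=[]
Op 7: conn=-12 S1=39 S2=22 S3=36 blocked=[1, 2, 3]
Op 8: conn=-27 S1=39 S2=7 S3=36 blocked=[1, 2, 3]
Op 9: conn=-41 S1=25 S2=7 S3=36 blocked=[1, 2, 3]
Op 10: conn=-21 S1=25 S2=7 S3=36 blocked=[1, 2, 3]
Op 11: conn=-27 S1=25 S2=7 S3=30 blocked=[1, 2, 3]
Op 12: conn=-32 S1=20 S2=7 S3=30 blocked=[1, 2, 3]
Op 13: conn=-37 S1=15 S2=7 S3=30 blocked=[1, 2, 3]
Op 14: conn=-37 S1=15 S2=7 S3=36 blocked=[1, 2, 3]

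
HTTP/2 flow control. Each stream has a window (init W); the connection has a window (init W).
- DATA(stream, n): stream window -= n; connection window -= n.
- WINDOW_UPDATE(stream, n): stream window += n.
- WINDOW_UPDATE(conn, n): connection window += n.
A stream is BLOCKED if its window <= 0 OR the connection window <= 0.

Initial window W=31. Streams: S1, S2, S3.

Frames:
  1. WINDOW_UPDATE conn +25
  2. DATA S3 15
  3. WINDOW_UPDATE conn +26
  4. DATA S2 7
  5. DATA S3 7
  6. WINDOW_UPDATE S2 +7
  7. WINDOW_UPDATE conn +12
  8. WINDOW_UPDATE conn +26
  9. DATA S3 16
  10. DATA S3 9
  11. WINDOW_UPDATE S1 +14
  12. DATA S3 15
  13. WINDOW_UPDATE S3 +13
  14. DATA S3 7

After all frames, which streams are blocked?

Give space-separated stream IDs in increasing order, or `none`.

Answer: S3

Derivation:
Op 1: conn=56 S1=31 S2=31 S3=31 blocked=[]
Op 2: conn=41 S1=31 S2=31 S3=16 blocked=[]
Op 3: conn=67 S1=31 S2=31 S3=16 blocked=[]
Op 4: conn=60 S1=31 S2=24 S3=16 blocked=[]
Op 5: conn=53 S1=31 S2=24 S3=9 blocked=[]
Op 6: conn=53 S1=31 S2=31 S3=9 blocked=[]
Op 7: conn=65 S1=31 S2=31 S3=9 blocked=[]
Op 8: conn=91 S1=31 S2=31 S3=9 blocked=[]
Op 9: conn=75 S1=31 S2=31 S3=-7 blocked=[3]
Op 10: conn=66 S1=31 S2=31 S3=-16 blocked=[3]
Op 11: conn=66 S1=45 S2=31 S3=-16 blocked=[3]
Op 12: conn=51 S1=45 S2=31 S3=-31 blocked=[3]
Op 13: conn=51 S1=45 S2=31 S3=-18 blocked=[3]
Op 14: conn=44 S1=45 S2=31 S3=-25 blocked=[3]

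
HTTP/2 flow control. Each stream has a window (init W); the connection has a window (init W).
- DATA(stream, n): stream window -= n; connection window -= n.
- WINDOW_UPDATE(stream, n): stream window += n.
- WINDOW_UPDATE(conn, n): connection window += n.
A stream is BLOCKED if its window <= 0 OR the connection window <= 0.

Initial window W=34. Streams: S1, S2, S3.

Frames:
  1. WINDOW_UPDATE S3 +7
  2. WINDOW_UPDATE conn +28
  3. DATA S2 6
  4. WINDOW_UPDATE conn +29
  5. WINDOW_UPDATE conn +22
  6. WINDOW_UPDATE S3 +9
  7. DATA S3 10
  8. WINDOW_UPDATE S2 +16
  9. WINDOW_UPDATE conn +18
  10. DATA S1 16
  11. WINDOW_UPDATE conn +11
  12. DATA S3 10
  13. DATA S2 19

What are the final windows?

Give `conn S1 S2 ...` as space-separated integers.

Answer: 81 18 25 30

Derivation:
Op 1: conn=34 S1=34 S2=34 S3=41 blocked=[]
Op 2: conn=62 S1=34 S2=34 S3=41 blocked=[]
Op 3: conn=56 S1=34 S2=28 S3=41 blocked=[]
Op 4: conn=85 S1=34 S2=28 S3=41 blocked=[]
Op 5: conn=107 S1=34 S2=28 S3=41 blocked=[]
Op 6: conn=107 S1=34 S2=28 S3=50 blocked=[]
Op 7: conn=97 S1=34 S2=28 S3=40 blocked=[]
Op 8: conn=97 S1=34 S2=44 S3=40 blocked=[]
Op 9: conn=115 S1=34 S2=44 S3=40 blocked=[]
Op 10: conn=99 S1=18 S2=44 S3=40 blocked=[]
Op 11: conn=110 S1=18 S2=44 S3=40 blocked=[]
Op 12: conn=100 S1=18 S2=44 S3=30 blocked=[]
Op 13: conn=81 S1=18 S2=25 S3=30 blocked=[]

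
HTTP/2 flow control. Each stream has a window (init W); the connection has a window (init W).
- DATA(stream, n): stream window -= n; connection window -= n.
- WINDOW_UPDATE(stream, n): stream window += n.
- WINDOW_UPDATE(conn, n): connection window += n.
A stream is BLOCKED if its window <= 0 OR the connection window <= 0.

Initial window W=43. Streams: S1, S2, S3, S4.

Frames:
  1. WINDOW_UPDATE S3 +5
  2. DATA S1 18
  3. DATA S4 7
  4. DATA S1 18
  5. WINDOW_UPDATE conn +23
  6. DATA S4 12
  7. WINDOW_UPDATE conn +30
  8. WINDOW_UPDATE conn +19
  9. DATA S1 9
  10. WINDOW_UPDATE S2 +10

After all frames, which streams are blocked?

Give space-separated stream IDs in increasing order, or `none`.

Op 1: conn=43 S1=43 S2=43 S3=48 S4=43 blocked=[]
Op 2: conn=25 S1=25 S2=43 S3=48 S4=43 blocked=[]
Op 3: conn=18 S1=25 S2=43 S3=48 S4=36 blocked=[]
Op 4: conn=0 S1=7 S2=43 S3=48 S4=36 blocked=[1, 2, 3, 4]
Op 5: conn=23 S1=7 S2=43 S3=48 S4=36 blocked=[]
Op 6: conn=11 S1=7 S2=43 S3=48 S4=24 blocked=[]
Op 7: conn=41 S1=7 S2=43 S3=48 S4=24 blocked=[]
Op 8: conn=60 S1=7 S2=43 S3=48 S4=24 blocked=[]
Op 9: conn=51 S1=-2 S2=43 S3=48 S4=24 blocked=[1]
Op 10: conn=51 S1=-2 S2=53 S3=48 S4=24 blocked=[1]

Answer: S1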